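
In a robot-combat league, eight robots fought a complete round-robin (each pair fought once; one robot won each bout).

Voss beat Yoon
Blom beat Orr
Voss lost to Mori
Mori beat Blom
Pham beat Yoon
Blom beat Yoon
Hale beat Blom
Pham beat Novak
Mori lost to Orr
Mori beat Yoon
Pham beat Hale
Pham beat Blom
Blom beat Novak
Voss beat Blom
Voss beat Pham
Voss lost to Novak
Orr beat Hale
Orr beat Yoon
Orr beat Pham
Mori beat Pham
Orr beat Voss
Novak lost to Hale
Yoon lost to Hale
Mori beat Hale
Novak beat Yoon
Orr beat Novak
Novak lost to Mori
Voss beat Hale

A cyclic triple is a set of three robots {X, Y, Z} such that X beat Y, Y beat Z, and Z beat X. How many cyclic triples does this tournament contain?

7

Win totals: Hale 3, Pham 4, Novak 2, Orr 6, Blom 3, Mori 6, Voss 4, Yoon 0.
A robot with w wins dominates both others in C(w,2) triples; summing gives 3 + 6 + 1 + 15 + 3 + 15 + 6 + 0 = 49 transitive triples.
Total triples C(8,3) = 56, so cyclic triples = 56 − 49 = 7.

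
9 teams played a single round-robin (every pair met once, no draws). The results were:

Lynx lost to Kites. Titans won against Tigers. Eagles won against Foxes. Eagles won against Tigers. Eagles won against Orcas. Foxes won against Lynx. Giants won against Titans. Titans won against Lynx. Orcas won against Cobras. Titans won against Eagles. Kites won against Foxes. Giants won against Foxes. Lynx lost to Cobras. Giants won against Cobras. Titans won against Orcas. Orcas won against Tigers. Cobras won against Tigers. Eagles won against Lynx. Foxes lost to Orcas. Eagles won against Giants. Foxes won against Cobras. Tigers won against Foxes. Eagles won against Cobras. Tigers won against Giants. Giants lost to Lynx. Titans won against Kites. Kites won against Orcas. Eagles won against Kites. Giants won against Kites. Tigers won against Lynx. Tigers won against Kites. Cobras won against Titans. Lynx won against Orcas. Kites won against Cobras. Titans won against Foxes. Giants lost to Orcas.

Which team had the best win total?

Eagles

Win totals: Cobras 3, Eagles 7, Titans 6, Giants 4, Lynx 2, Kites 4, Tigers 4, Orcas 4, Foxes 2.
Eagles leads with 7 wins (next highest: 6).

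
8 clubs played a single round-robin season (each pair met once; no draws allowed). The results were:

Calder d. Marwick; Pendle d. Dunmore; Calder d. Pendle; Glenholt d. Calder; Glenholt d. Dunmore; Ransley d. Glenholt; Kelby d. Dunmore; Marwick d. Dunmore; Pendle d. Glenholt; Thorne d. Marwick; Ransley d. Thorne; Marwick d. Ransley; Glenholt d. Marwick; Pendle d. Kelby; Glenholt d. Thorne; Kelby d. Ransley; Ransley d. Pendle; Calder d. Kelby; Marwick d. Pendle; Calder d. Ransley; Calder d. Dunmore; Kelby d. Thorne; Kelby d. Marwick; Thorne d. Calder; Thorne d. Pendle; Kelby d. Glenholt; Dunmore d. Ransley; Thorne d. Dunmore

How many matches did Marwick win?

Marwick's results: beat Ransley, Dunmore, Pendle; lost to Thorne, Glenholt, Calder, Kelby.
That is 3 wins.

3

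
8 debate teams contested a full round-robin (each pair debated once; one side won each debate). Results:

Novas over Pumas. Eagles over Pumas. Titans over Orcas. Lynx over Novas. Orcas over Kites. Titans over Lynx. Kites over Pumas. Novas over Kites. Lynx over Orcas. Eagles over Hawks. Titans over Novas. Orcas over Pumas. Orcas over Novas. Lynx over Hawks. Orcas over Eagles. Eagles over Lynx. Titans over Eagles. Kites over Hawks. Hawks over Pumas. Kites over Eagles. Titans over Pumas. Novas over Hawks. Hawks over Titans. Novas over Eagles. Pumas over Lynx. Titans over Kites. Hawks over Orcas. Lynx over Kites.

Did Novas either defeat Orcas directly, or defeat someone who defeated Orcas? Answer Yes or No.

Novas did not beat Orcas directly.
Novas beat Hawks, Pumas, Kites, Eagles. Of those, Hawks beat Orcas.

Yes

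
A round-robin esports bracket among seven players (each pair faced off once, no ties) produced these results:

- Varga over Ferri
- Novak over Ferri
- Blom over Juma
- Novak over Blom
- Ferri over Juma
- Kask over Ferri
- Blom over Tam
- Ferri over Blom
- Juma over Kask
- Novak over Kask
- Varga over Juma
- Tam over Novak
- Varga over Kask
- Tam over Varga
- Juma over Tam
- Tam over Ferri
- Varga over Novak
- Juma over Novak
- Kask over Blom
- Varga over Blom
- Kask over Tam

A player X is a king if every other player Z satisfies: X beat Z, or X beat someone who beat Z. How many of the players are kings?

5

Novak cannot reach Varga in two steps.
Juma reaches everyone (king).
Kask reaches everyone (king).
Ferri cannot reach Varga in two steps.
Varga reaches everyone (king).
Tam reaches everyone (king).
Blom reaches everyone (king).
Kings: Juma, Kask, Varga, Tam, Blom — 5.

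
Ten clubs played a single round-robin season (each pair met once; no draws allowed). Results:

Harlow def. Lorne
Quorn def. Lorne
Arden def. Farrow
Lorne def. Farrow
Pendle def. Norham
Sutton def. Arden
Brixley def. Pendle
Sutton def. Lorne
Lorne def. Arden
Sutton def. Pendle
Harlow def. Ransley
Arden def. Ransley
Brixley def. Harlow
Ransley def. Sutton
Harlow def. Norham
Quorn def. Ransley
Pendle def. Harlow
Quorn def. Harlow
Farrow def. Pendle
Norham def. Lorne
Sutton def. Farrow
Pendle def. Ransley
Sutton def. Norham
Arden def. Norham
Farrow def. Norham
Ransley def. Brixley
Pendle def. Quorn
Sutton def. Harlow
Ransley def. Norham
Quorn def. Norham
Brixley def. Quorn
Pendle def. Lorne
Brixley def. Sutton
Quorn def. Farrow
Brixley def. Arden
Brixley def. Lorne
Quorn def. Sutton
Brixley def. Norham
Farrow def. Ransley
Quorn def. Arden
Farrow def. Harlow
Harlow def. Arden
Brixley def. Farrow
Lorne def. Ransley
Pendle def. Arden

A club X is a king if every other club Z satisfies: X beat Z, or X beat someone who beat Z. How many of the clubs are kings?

5

Harlow cannot reach Pendle, Quorn in two steps.
Pendle reaches everyone (king).
Sutton cannot reach Brixley in two steps.
Arden cannot reach Quorn in two steps.
Brixley reaches everyone (king).
Quorn reaches everyone (king).
Norham cannot reach Harlow, Pendle, Sutton, Brixley, Quorn in two steps.
Farrow reaches everyone (king).
Ransley reaches everyone (king).
Lorne cannot reach Quorn in two steps.
Kings: Pendle, Brixley, Quorn, Farrow, Ransley — 5.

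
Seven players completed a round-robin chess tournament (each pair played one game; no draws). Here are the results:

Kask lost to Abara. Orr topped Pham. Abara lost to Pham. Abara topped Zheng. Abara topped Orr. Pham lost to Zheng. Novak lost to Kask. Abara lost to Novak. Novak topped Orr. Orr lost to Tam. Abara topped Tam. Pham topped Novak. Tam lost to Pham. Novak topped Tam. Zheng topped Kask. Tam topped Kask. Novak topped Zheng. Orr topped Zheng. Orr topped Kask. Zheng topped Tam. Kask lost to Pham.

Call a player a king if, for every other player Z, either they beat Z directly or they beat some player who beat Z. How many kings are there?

5

Pham reaches everyone (king).
Kask cannot reach Pham in two steps.
Novak reaches everyone (king).
Orr reaches everyone (king).
Zheng reaches everyone (king).
Abara reaches everyone (king).
Tam cannot reach Abara in two steps.
Kings: Pham, Novak, Orr, Zheng, Abara — 5.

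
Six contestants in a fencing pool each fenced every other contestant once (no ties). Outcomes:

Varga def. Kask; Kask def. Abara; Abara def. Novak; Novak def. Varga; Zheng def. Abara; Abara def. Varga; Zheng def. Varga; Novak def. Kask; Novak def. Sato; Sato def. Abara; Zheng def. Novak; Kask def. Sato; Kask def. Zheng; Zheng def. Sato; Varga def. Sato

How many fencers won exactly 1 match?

1

Win totals: Zheng 4, Kask 3, Sato 1, Abara 2, Novak 3, Varga 2.
Exactly 1: Sato — 1 fencer.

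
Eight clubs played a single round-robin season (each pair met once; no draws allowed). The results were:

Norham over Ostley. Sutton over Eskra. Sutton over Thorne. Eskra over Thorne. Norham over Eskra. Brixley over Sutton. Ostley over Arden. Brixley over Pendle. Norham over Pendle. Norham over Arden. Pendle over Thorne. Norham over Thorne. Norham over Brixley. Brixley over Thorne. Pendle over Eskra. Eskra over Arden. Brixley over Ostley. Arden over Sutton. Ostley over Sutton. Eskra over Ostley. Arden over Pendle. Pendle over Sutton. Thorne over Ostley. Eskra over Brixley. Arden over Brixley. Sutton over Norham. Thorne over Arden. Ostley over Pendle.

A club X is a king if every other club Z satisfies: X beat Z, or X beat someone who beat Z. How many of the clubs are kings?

Norham reaches everyone (king).
Arden reaches everyone (king).
Eskra cannot reach Norham in two steps.
Thorne cannot reach Norham, Eskra in two steps.
Ostley reaches everyone (king).
Sutton reaches everyone (king).
Pendle reaches everyone (king).
Brixley reaches everyone (king).
Kings: Norham, Arden, Ostley, Sutton, Pendle, Brixley — 6.

6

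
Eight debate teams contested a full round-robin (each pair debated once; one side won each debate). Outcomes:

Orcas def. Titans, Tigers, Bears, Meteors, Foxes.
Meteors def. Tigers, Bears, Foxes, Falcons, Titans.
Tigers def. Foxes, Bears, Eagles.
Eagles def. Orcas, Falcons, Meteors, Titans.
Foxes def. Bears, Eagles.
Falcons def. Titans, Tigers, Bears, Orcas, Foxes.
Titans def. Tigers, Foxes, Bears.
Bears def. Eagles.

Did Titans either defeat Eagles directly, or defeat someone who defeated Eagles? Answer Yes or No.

Yes

Titans did not beat Eagles directly.
Titans beat Foxes, Bears, Tigers. Of those, Foxes beat Eagles.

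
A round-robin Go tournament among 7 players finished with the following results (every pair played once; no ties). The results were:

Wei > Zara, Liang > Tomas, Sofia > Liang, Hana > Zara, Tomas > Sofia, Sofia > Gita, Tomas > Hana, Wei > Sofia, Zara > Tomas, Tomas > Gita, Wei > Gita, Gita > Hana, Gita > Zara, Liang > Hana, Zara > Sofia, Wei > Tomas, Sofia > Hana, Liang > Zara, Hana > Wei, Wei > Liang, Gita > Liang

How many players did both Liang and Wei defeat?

2

Liang beat: Zara, Hana, Tomas.
Wei beat: Zara, Sofia, Gita, Liang, Tomas.
Both beat: Zara, Tomas — 2.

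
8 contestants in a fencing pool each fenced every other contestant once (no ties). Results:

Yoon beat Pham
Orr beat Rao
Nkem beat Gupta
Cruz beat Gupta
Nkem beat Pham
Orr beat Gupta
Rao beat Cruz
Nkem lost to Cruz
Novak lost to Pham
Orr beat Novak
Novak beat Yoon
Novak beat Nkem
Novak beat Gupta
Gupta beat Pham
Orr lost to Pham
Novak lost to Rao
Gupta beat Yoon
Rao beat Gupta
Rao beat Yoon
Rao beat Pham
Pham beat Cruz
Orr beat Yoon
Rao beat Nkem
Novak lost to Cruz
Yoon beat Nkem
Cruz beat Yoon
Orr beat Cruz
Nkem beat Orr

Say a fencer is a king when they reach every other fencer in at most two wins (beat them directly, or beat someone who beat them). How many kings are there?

4

Cruz cannot reach Rao in two steps.
Yoon cannot reach Rao in two steps.
Pham reaches everyone (king).
Gupta cannot reach Rao in two steps.
Rao reaches everyone (king).
Nkem reaches everyone (king).
Orr reaches everyone (king).
Novak cannot reach Cruz, Rao in two steps.
Kings: Pham, Rao, Nkem, Orr — 4.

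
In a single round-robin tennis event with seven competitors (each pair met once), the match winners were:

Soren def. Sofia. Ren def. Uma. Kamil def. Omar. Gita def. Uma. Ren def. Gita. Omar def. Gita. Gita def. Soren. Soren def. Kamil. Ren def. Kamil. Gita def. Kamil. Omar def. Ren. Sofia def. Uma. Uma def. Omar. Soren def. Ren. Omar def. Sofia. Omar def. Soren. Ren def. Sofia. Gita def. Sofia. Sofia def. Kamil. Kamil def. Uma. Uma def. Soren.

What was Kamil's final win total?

Kamil's results: beat Uma, Omar; lost to Gita, Sofia, Ren, Soren.
That is 2 wins.

2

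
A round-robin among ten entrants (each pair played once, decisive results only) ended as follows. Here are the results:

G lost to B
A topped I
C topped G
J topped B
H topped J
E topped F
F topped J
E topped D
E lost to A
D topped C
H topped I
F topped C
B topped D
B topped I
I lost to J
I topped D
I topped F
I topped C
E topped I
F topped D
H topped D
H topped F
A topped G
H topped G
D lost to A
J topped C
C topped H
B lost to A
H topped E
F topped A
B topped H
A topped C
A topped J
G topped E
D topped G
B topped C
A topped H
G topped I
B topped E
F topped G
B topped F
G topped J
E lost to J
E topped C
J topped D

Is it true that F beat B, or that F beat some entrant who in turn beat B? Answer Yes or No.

Yes

F did not beat B directly.
F beat A, C, D, G, J. Of those, A beat B.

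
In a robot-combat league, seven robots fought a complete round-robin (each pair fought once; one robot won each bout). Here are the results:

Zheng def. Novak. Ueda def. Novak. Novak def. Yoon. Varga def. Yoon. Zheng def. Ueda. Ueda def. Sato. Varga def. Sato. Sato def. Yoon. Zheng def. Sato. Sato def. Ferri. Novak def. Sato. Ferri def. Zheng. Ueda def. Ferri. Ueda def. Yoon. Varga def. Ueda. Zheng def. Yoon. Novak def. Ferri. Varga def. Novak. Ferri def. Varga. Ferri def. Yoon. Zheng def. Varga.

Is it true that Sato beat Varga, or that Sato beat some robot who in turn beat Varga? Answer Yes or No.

Yes

Sato did not beat Varga directly.
Sato beat Yoon, Ferri. Of those, Ferri beat Varga.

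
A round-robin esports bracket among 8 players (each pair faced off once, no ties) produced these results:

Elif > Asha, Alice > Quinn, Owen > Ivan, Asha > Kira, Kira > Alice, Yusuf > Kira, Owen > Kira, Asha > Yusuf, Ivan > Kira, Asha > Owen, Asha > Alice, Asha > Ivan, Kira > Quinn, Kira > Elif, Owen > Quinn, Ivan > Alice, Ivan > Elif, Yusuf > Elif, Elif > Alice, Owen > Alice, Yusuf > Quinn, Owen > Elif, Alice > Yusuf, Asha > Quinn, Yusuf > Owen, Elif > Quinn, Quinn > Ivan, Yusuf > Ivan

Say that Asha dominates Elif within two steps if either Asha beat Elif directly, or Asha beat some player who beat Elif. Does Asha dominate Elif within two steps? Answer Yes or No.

Asha did not beat Elif directly.
Asha beat Kira, Yusuf, Owen, Alice, Ivan, Quinn. Of those, Kira beat Elif.

Yes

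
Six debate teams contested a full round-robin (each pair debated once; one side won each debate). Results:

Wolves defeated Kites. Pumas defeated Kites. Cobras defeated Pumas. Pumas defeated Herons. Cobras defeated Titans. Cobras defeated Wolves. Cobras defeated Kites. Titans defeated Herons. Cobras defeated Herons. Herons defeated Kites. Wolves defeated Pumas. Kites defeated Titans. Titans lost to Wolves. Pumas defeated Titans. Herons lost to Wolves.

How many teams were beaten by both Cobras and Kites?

Cobras beat: Kites, Herons, Titans, Pumas, Wolves.
Kites beat: Titans.
Both beat: Titans — 1.

1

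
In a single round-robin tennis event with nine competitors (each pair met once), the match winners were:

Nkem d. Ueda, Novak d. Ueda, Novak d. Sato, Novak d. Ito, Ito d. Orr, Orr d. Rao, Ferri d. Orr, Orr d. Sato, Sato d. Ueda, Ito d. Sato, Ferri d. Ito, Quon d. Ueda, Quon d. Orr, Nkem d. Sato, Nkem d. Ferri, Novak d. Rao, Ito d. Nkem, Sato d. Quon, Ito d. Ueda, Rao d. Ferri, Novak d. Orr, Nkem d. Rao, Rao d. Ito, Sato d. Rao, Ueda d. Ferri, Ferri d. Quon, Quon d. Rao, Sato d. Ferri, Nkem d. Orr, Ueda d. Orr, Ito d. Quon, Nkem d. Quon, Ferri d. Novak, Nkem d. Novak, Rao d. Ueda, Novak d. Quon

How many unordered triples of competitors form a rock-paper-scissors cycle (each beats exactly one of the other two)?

Win totals: Sato 4, Novak 6, Ito 5, Rao 3, Nkem 7, Ferri 4, Orr 2, Ueda 2, Quon 3.
A competitor with w wins dominates both others in C(w,2) triples; summing gives 6 + 15 + 10 + 3 + 21 + 6 + 1 + 1 + 3 = 66 transitive triples.
Total triples C(9,3) = 84, so cyclic triples = 84 − 66 = 18.

18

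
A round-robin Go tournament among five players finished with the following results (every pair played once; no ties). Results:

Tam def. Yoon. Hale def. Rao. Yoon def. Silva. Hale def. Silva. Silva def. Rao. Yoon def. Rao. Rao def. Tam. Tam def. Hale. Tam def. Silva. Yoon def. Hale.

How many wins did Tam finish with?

3

Tam's results: beat Silva, Yoon, Hale; lost to Rao.
That is 3 wins.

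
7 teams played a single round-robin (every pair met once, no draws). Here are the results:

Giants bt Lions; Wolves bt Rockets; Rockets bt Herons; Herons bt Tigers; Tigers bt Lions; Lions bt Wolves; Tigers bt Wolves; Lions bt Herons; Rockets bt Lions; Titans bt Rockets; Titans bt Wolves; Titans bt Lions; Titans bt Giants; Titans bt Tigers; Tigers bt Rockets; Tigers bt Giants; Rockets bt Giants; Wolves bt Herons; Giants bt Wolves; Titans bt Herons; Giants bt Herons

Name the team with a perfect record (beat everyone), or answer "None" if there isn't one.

Titans has 6 wins out of 6 opponents — a perfect record.

Titans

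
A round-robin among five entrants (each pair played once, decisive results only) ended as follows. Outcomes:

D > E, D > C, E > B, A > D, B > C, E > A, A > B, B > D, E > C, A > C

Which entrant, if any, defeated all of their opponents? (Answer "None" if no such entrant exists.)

None

Highest win total is E with 3 (out of 4 possible).
E lost to D, so no entrant went undefeated.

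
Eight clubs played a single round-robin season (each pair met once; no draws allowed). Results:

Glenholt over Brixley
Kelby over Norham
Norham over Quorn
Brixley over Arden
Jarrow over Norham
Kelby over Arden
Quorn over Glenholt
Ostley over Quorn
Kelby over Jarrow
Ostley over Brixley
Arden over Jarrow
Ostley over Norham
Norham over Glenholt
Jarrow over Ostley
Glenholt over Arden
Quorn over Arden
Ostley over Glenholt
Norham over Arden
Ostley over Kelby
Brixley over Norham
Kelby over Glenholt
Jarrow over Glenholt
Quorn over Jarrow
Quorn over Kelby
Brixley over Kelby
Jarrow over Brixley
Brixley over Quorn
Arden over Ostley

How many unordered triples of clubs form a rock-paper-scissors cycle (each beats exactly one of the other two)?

Win totals: Norham 3, Arden 2, Glenholt 2, Quorn 4, Jarrow 4, Brixley 4, Kelby 4, Ostley 5.
A club with w wins dominates both others in C(w,2) triples; summing gives 3 + 1 + 1 + 6 + 6 + 6 + 6 + 10 = 39 transitive triples.
Total triples C(8,3) = 56, so cyclic triples = 56 − 39 = 17.

17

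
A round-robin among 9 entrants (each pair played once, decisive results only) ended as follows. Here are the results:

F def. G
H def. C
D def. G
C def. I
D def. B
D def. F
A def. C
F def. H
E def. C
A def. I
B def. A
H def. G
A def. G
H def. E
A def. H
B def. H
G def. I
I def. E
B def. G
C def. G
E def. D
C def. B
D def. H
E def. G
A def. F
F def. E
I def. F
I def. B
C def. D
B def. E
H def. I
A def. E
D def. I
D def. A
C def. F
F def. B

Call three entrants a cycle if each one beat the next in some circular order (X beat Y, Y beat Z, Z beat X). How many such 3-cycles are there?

Win totals: A 6, B 4, C 5, D 6, E 3, F 4, G 1, H 4, I 3.
An entrant with w wins dominates both others in C(w,2) triples; summing gives 15 + 6 + 10 + 15 + 3 + 6 + 0 + 6 + 3 = 64 transitive triples.
Total triples C(9,3) = 84, so cyclic triples = 84 − 64 = 20.

20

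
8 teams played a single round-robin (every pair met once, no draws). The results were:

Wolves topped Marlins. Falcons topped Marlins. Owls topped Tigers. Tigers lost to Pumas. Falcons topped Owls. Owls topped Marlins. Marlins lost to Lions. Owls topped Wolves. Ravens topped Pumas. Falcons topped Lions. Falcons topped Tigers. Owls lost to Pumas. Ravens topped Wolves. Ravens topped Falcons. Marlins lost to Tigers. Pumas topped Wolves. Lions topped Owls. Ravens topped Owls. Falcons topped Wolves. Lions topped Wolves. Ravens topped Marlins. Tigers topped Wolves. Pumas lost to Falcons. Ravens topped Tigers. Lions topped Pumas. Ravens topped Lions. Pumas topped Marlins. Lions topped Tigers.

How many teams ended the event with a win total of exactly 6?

1

Win totals: Owls 3, Ravens 7, Marlins 0, Wolves 1, Lions 5, Tigers 2, Falcons 6, Pumas 4.
Exactly 6: Falcons — 1 team.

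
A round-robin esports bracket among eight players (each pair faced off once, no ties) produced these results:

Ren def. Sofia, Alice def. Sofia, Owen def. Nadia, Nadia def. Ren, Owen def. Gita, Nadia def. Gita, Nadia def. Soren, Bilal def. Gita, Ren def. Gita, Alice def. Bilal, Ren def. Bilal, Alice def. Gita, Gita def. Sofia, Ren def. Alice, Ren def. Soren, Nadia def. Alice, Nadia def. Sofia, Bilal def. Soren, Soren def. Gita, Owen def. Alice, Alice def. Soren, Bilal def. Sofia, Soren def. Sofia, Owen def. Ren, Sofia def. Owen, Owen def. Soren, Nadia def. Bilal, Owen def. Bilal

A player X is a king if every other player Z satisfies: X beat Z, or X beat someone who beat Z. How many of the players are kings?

3

Nadia reaches everyone (king).
Bilal cannot reach Nadia, Alice, Ren in two steps.
Sofia reaches everyone (king).
Alice cannot reach Nadia, Ren in two steps.
Gita cannot reach Nadia, Bilal, Alice, Soren, Ren in two steps.
Owen reaches everyone (king).
Soren cannot reach Nadia, Bilal, Alice, Ren in two steps.
Ren cannot reach Nadia in two steps.
Kings: Nadia, Sofia, Owen — 3.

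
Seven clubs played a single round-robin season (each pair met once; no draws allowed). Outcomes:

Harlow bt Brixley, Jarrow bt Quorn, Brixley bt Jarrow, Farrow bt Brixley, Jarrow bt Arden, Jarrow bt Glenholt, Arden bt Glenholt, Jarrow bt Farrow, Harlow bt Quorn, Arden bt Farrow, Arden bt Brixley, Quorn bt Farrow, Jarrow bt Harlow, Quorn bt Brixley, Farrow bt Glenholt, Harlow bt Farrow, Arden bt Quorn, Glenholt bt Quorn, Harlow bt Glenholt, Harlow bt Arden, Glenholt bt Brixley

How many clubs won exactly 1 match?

1

Win totals: Jarrow 5, Arden 4, Quorn 2, Glenholt 2, Brixley 1, Farrow 2, Harlow 5.
Exactly 1: Brixley — 1 club.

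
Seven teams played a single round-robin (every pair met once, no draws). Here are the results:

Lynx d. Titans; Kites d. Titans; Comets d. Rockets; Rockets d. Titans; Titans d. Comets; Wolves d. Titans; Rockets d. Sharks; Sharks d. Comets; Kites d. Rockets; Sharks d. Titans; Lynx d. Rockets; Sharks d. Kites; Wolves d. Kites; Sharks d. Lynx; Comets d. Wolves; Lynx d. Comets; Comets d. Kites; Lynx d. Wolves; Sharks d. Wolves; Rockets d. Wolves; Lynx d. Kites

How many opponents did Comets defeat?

3

Comets' results: beat Rockets, Kites, Wolves; lost to Sharks, Titans, Lynx.
That is 3 wins.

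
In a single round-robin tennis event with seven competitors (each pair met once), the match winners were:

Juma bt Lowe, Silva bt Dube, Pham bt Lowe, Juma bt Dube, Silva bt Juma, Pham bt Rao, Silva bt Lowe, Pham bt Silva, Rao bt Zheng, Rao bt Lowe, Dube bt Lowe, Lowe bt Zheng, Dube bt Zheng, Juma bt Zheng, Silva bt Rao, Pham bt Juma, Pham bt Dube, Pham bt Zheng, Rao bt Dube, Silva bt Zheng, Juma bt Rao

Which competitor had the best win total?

Pham

Win totals: Juma 4, Silva 5, Dube 2, Pham 6, Zheng 0, Lowe 1, Rao 3.
Pham leads with 6 wins (next highest: 5).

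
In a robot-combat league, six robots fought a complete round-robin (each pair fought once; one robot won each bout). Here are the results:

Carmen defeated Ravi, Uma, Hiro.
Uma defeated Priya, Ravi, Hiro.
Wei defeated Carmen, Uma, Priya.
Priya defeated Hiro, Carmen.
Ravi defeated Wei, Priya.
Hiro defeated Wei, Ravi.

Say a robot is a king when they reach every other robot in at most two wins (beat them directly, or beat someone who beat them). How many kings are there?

6

Carmen reaches everyone (king).
Wei reaches everyone (king).
Uma reaches everyone (king).
Hiro reaches everyone (king).
Ravi reaches everyone (king).
Priya reaches everyone (king).
Kings: Carmen, Wei, Uma, Hiro, Ravi, Priya — 6.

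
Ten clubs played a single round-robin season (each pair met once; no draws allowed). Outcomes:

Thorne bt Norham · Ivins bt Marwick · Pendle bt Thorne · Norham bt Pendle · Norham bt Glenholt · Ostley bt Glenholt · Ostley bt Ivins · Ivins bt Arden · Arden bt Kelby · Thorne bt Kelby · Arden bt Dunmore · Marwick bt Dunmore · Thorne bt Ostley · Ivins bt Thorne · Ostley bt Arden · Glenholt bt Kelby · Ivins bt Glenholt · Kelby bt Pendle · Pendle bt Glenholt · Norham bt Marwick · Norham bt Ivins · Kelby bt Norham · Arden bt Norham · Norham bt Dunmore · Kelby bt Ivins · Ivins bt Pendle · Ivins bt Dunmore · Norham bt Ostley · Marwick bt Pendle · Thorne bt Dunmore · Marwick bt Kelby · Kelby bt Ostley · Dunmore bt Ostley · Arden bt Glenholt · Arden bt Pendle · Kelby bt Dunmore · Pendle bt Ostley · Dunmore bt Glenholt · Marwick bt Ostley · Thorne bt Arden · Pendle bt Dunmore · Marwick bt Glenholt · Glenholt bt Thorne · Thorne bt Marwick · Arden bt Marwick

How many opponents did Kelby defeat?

5

Kelby's results: beat Norham, Ostley, Dunmore, Pendle, Ivins; lost to Arden, Thorne, Marwick, Glenholt.
That is 5 wins.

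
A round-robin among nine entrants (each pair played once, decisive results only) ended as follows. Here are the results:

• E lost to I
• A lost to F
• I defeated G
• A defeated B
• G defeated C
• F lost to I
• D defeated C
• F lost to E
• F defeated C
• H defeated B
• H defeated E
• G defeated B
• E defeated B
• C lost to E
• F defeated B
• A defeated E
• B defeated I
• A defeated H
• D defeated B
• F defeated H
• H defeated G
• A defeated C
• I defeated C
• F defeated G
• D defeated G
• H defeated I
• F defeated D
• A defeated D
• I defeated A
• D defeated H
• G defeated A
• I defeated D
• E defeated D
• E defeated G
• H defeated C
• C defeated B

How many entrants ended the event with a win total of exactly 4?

1

Win totals: A 5, B 1, C 1, D 4, E 5, F 6, G 3, H 5, I 6.
Exactly 4: D — 1 entrant.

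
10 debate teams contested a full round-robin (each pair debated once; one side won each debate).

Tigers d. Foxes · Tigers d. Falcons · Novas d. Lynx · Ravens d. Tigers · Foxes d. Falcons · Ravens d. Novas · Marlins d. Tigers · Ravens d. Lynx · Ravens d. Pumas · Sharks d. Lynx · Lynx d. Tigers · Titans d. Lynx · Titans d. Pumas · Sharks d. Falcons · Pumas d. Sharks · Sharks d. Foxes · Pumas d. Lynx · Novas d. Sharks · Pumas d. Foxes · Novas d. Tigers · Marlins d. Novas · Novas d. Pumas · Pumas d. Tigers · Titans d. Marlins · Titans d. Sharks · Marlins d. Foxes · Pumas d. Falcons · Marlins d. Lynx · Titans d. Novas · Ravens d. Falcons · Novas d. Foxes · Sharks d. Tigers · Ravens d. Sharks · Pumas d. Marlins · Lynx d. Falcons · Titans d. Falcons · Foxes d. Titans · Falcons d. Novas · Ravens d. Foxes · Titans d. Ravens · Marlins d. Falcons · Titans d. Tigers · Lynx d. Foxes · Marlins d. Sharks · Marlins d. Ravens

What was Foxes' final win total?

2

Foxes' results: beat Falcons, Titans; lost to Ravens, Marlins, Lynx, Sharks, Novas, Pumas, Tigers.
That is 2 wins.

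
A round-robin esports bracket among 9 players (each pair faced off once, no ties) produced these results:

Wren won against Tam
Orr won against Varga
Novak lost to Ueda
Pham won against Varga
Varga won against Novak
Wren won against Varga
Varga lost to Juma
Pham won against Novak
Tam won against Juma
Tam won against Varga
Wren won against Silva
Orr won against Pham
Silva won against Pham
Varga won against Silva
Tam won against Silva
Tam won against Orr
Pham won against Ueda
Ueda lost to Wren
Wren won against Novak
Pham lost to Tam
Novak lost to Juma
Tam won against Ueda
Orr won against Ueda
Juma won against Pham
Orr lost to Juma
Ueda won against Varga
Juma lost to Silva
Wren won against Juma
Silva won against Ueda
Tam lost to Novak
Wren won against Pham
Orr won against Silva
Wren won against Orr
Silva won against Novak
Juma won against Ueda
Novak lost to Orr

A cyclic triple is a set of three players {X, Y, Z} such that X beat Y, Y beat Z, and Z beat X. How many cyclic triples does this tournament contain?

10

Win totals: Orr 5, Pham 3, Tam 6, Wren 8, Ueda 2, Novak 1, Silva 4, Juma 5, Varga 2.
A player with w wins dominates both others in C(w,2) triples; summing gives 10 + 3 + 15 + 28 + 1 + 0 + 6 + 10 + 1 = 74 transitive triples.
Total triples C(9,3) = 84, so cyclic triples = 84 − 74 = 10.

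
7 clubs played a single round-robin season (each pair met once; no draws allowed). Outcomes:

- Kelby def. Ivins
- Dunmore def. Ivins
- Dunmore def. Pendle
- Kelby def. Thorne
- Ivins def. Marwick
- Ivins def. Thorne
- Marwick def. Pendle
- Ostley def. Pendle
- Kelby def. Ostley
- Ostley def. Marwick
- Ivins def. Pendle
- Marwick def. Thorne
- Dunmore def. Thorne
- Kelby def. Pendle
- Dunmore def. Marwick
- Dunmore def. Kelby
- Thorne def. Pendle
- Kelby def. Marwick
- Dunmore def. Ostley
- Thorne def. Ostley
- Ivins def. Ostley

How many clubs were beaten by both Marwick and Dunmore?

Marwick beat: Thorne, Pendle.
Dunmore beat: Thorne, Ostley, Marwick, Ivins, Pendle, Kelby.
Both beat: Thorne, Pendle — 2.

2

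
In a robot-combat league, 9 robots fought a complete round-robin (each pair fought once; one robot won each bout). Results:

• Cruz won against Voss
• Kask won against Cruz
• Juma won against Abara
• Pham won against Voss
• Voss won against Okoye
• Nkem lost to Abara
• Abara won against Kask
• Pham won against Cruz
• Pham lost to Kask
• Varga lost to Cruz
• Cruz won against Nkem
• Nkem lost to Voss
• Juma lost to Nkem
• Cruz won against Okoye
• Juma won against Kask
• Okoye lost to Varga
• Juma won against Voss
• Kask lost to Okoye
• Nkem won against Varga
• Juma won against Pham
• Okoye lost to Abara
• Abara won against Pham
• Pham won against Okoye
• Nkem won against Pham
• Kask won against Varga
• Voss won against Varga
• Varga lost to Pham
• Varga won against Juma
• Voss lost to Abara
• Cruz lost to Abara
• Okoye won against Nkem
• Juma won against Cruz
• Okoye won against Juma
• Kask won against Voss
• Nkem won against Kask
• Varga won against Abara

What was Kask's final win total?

4

Kask's results: beat Varga, Pham, Voss, Cruz; lost to Abara, Okoye, Juma, Nkem.
That is 4 wins.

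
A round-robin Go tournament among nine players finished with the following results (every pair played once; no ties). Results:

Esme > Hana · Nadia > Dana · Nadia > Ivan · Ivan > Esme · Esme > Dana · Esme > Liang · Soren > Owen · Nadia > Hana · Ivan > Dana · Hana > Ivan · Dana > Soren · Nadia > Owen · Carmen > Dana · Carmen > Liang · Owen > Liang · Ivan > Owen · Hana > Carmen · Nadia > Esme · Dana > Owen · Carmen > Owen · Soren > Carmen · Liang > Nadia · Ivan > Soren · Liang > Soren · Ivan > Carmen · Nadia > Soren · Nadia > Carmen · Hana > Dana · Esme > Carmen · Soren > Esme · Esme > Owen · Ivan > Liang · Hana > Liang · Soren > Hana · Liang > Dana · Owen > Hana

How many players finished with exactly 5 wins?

Win totals: Soren 4, Dana 2, Liang 3, Carmen 3, Ivan 6, Nadia 7, Owen 2, Esme 5, Hana 4.
Exactly 5: Esme — 1 player.

1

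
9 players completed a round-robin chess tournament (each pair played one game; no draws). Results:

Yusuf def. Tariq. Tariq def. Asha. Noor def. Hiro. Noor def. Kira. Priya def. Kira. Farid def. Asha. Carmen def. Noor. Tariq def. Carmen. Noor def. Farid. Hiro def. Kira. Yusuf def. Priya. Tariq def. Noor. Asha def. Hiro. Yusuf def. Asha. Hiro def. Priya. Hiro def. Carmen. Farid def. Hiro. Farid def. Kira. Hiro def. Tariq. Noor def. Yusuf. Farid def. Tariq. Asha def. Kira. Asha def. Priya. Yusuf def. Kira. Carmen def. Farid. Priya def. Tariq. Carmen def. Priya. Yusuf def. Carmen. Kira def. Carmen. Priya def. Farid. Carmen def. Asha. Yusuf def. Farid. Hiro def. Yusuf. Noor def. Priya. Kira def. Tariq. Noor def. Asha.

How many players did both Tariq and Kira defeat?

1

Tariq beat: Carmen, Noor, Asha.
Kira beat: Tariq, Carmen.
Both beat: Carmen — 1.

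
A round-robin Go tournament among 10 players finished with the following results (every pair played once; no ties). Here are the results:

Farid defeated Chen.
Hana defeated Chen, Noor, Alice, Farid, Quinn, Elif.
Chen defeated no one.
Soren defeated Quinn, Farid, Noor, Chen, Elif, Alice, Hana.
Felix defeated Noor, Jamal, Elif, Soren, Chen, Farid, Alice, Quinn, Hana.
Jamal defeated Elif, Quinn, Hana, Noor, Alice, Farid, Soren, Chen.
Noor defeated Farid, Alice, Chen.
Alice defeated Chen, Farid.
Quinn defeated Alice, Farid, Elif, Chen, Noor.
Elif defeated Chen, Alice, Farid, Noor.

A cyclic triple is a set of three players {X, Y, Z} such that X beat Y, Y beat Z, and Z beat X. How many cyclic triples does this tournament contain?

0

Win totals: Chen 0, Noor 3, Elif 4, Felix 9, Hana 6, Soren 7, Alice 2, Farid 1, Quinn 5, Jamal 8.
A player with w wins dominates both others in C(w,2) triples; summing gives 0 + 3 + 6 + 36 + 15 + 21 + 1 + 0 + 10 + 28 = 120 transitive triples.
Total triples C(10,3) = 120, so cyclic triples = 120 − 120 = 0.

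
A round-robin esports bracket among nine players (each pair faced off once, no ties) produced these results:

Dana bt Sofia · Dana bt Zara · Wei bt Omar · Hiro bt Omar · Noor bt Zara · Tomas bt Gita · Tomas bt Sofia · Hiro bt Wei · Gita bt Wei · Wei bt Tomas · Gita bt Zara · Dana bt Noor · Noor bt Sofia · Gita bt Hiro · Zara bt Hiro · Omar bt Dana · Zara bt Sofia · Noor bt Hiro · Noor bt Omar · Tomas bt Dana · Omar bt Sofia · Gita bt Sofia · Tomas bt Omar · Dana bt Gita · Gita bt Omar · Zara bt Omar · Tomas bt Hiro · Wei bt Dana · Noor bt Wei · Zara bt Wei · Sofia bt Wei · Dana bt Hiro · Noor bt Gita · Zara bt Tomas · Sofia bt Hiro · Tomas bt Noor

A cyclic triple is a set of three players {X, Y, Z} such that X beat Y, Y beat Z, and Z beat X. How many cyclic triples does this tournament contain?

18

Win totals: Tomas 6, Zara 5, Dana 5, Wei 3, Gita 5, Hiro 2, Noor 6, Omar 2, Sofia 2.
A player with w wins dominates both others in C(w,2) triples; summing gives 15 + 10 + 10 + 3 + 10 + 1 + 15 + 1 + 1 = 66 transitive triples.
Total triples C(9,3) = 84, so cyclic triples = 84 − 66 = 18.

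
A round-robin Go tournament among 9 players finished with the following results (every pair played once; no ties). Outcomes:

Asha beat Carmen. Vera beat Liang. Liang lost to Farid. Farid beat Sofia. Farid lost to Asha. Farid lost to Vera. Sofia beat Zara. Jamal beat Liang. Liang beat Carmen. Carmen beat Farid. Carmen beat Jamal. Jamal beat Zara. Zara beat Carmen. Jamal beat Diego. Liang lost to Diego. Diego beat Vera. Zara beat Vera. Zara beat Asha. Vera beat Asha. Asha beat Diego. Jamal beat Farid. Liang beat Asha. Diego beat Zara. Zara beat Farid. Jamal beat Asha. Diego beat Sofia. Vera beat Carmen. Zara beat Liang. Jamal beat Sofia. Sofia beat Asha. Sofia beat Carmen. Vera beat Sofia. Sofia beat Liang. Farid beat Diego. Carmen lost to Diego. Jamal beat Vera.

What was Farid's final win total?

Farid's results: beat Sofia, Diego, Liang; lost to Carmen, Vera, Jamal, Zara, Asha.
That is 3 wins.

3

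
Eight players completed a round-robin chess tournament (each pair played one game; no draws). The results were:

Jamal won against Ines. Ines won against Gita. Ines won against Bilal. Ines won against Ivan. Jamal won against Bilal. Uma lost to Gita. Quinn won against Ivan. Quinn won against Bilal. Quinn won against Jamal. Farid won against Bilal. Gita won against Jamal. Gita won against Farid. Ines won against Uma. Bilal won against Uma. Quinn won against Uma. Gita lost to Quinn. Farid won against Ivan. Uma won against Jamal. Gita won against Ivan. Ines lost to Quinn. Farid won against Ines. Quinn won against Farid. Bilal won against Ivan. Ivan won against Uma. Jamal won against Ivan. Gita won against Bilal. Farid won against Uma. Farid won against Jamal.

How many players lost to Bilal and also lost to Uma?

Bilal beat: Ivan, Uma.
Uma beat: Jamal.
No one was beaten by both.

0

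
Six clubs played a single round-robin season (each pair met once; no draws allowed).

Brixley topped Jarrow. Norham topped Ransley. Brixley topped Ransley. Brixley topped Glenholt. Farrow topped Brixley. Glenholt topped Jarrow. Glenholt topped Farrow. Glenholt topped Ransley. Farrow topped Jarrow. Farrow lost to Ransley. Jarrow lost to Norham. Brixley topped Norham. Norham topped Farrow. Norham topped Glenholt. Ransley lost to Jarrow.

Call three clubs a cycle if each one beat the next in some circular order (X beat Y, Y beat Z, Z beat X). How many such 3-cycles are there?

Win totals: Jarrow 1, Farrow 2, Norham 4, Brixley 4, Glenholt 3, Ransley 1.
A club with w wins dominates both others in C(w,2) triples; summing gives 0 + 1 + 6 + 6 + 3 + 0 = 16 transitive triples.
Total triples C(6,3) = 20, so cyclic triples = 20 − 16 = 4.

4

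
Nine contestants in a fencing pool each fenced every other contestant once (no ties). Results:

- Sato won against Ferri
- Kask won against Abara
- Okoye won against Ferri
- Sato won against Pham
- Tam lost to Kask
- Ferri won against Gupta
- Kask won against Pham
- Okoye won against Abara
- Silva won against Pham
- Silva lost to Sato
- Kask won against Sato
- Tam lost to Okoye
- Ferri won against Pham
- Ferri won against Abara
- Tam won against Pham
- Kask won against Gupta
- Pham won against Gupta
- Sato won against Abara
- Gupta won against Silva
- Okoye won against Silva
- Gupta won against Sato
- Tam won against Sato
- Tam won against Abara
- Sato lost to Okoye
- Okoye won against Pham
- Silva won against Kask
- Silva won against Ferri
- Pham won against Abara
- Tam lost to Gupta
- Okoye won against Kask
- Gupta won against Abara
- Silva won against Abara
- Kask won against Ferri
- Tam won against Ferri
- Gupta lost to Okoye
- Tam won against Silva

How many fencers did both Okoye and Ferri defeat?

Okoye beat: Ferri, Gupta, Pham, Sato, Silva, Tam, Abara, Kask.
Ferri beat: Gupta, Pham, Abara.
Both beat: Gupta, Pham, Abara — 3.

3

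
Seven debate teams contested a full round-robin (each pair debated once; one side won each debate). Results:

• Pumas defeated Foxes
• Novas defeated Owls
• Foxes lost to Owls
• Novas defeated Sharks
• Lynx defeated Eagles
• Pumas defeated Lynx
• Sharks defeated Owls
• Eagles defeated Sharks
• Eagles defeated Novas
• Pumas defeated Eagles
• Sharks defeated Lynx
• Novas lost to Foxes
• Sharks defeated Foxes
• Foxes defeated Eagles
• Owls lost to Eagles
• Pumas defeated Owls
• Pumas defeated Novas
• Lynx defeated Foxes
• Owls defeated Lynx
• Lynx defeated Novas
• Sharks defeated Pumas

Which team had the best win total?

Pumas

Win totals: Pumas 5, Sharks 4, Novas 2, Lynx 3, Foxes 2, Owls 2, Eagles 3.
Pumas leads with 5 wins (next highest: 4).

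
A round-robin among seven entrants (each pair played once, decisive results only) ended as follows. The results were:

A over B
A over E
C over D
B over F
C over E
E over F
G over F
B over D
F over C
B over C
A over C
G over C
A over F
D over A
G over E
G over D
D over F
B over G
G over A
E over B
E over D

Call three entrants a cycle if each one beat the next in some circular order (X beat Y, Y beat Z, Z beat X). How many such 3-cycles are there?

Win totals: A 4, B 4, C 2, D 2, E 3, F 1, G 5.
An entrant with w wins dominates both others in C(w,2) triples; summing gives 6 + 6 + 1 + 1 + 3 + 0 + 10 = 27 transitive triples.
Total triples C(7,3) = 35, so cyclic triples = 35 − 27 = 8.

8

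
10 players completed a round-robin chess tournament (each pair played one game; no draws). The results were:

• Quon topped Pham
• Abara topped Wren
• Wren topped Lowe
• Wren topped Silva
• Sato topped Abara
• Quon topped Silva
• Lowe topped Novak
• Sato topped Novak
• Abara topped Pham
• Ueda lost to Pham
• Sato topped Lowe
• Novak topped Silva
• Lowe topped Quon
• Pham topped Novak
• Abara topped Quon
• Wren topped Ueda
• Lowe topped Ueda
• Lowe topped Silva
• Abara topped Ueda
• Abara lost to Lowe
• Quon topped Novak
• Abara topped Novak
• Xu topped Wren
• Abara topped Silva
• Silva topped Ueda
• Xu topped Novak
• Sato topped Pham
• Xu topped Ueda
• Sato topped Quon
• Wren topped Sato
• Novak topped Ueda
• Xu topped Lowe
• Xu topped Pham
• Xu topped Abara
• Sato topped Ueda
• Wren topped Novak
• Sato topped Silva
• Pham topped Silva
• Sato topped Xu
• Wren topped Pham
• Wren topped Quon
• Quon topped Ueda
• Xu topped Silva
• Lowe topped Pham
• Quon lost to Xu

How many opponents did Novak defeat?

2

Novak's results: beat Silva, Ueda; lost to Xu, Sato, Lowe, Pham, Wren, Quon, Abara.
That is 2 wins.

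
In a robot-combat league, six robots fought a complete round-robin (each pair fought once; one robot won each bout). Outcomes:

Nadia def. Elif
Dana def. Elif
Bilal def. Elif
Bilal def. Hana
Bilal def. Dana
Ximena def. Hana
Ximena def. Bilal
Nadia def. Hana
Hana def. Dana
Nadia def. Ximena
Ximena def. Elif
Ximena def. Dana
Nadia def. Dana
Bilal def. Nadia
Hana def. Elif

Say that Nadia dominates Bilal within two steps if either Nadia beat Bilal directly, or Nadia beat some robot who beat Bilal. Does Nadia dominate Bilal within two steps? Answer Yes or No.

Yes

Nadia did not beat Bilal directly.
Nadia beat Dana, Hana, Elif, Ximena. Of those, Ximena beat Bilal.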